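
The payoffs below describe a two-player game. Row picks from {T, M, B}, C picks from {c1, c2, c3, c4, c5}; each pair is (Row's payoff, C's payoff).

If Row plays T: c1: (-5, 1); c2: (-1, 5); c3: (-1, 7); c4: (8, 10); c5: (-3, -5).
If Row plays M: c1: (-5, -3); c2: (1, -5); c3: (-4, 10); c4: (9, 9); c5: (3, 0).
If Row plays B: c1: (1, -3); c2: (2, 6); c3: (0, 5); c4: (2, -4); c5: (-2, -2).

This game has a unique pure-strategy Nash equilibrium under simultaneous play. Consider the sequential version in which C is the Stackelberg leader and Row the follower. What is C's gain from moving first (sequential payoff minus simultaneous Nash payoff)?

3

Row best-responds to each possible C move:
- c1: Row compares -5, -5, 1 and picks B; C would get -3.
- c2: Row compares -1, 1, 2 and picks B; C would get 6.
- c3: Row compares -1, -4, 0 and picks B; C would get 5.
- c4: Row compares 8, 9, 2 and picks M; C would get 9.
- c5: Row compares -3, 3, -2 and picks M; C would get 0.
C's induced payoffs are -3, 6, 5, 9, 0, so C commits to c4. Subgame-perfect outcome: (M, c4) with payoffs (9, 9).
For the simultaneous game, intersect best replies.
Row's best replies: c1→B; c2→B; c3→B; c4→M; c5→M.
C's best replies: T→c4; M→c3; B→c2.
Only (B, c2) has each player best-responding; Nash payoffs (2, 6).
C's commitment gain: 9 − 6 = 3.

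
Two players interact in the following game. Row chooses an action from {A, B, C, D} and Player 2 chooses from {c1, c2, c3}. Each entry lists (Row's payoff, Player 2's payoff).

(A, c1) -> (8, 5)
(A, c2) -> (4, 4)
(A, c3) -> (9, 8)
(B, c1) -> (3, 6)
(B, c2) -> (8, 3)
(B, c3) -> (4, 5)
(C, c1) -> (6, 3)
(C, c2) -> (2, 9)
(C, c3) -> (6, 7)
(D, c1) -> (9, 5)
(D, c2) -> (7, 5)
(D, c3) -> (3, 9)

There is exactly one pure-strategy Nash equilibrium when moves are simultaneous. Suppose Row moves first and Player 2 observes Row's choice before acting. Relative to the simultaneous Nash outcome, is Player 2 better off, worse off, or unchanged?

Work backward from Player 2's decision.
- A: Player 2 compares 5, 4, 8 and picks c3; Row would get 9.
- B: Player 2 compares 6, 3, 5 and picks c1; Row would get 3.
- C: Player 2 compares 3, 9, 7 and picks c2; Row would get 2.
- D: Player 2 compares 5, 5, 9 and picks c3; Row would get 3.
Among 9, 3, 2, 3, the best is 9 at A. Subgame-perfect outcome: (A, c3) with payoffs (9, 8).
Now find the simultaneous Nash equilibrium.
Row's best replies: c1→D; c2→B; c3→A.
Player 2's best replies: A→c3; B→c1; C→c2; D→c3.
The unique mutual best reply is (A, c3), giving (9, 8).
Player 2 earns 8 sequentially versus 8 at the Nash outcome: unchanged.

unchanged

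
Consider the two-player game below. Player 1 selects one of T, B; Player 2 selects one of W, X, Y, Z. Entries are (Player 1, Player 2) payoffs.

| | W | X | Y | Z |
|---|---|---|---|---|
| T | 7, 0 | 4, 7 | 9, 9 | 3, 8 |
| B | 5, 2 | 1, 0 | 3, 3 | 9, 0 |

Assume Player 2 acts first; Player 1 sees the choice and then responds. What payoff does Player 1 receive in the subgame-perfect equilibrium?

Solve by backward induction (Player 2 leads).
- W → Player 1 plays T (best of 7, 5); Player 2 gets 0.
- X → Player 1 plays T (best of 4, 1); Player 2 gets 7.
- Y → Player 1 plays T (best of 9, 3); Player 2 gets 9.
- Z → Player 1 plays B (best of 3, 9); Player 2 gets 0.
Maximizing over 0, 7, 9, 0, Player 2 chooses Y. Subgame-perfect outcome: (T, Y) with payoffs (9, 9).

9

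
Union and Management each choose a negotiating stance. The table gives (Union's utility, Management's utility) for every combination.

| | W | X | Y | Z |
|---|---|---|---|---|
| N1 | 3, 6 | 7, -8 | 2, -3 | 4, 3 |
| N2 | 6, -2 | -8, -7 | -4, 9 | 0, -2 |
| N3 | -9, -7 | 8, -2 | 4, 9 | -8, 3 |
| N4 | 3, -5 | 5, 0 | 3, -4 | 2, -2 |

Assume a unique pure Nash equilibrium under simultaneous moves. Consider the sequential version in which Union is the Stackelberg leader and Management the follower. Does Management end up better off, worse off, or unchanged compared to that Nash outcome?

Management best-responds to each possible Union move:
- N1: BR = W, leader payoff 3.
- N2: BR = Y, leader payoff -4.
- N3: BR = Y, leader payoff 4.
- N4: BR = X, leader payoff 5.
Maximizing over 3, -4, 4, 5, Union chooses N4. Subgame-perfect outcome: (N4, X) with payoffs (5, 0).
Under simultaneous play:
Union's best replies: W→N2; X→N3; Y→N3; Z→N1.
Management's best replies: N1→W; N2→Y; N3→Y; N4→X.
Only (N3, Y) has each player best-responding; Nash payoffs (4, 9).
Management earns 0 sequentially versus 9 at the Nash outcome: worse off.

worse off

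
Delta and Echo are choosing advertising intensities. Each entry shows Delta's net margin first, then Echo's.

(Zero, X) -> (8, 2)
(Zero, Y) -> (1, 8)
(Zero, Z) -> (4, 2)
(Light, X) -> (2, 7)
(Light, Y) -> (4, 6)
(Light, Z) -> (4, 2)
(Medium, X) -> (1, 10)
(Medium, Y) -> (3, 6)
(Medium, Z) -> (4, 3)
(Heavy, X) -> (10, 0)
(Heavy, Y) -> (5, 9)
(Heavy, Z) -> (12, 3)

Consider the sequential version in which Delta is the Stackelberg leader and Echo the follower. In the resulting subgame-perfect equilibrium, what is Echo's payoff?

Backward induction with Delta moving first.
- Zero: Echo compares 2, 8, 2 and picks Y; Delta would get 1.
- Light: Echo compares 7, 6, 2 and picks X; Delta would get 2.
- Medium: Echo compares 10, 6, 3 and picks X; Delta would get 1.
- Heavy: Echo compares 0, 9, 3 and picks Y; Delta would get 5.
Maximizing over 1, 2, 1, 5, Delta chooses Heavy. Subgame-perfect outcome: (Heavy, Y) with payoffs (5, 9).

9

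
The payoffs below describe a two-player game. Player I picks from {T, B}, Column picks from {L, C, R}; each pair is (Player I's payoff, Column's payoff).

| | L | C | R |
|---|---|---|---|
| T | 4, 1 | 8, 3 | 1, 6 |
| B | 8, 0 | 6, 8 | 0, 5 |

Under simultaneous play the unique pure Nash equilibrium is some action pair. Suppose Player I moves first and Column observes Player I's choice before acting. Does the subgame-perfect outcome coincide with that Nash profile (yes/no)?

Column best-responds to each possible Player I move:
- T: Column compares 1, 3, 6 and picks R; Player I would get 1.
- B: Column compares 0, 8, 5 and picks C; Player I would get 6.
Among 1, 6, the best is 6 at B. Subgame-perfect outcome: (B, C) with payoffs (6, 8).
Now find the simultaneous Nash equilibrium.
Player I's best replies: L→B; C→T; R→T.
Column's best replies: T→R; B→C.
Only (T, R) has each player best-responding; Nash payoffs (1, 6).
Sequential outcome (B, C) differs from the Nash profile (T, R).

no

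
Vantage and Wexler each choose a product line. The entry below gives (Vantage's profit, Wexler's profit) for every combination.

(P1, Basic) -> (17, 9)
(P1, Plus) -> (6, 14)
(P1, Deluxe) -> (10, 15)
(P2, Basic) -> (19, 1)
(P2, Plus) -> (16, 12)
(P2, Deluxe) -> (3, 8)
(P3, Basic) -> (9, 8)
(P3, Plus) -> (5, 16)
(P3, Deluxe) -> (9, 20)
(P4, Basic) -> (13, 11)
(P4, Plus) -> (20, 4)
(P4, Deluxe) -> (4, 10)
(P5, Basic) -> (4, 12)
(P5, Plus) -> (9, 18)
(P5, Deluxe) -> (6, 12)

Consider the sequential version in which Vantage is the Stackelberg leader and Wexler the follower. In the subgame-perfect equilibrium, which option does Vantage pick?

Backward induction with Vantage moving first.
- P1 → Wexler plays Deluxe (best of 9, 14, 15); Vantage gets 10.
- P2 → Wexler plays Plus (best of 1, 12, 8); Vantage gets 16.
- P3 → Wexler plays Deluxe (best of 8, 16, 20); Vantage gets 9.
- P4 → Wexler plays Basic (best of 11, 4, 10); Vantage gets 13.
- P5 → Wexler plays Plus (best of 12, 18, 12); Vantage gets 9.
Maximizing over 10, 16, 9, 13, 9, Vantage chooses P2. Subgame-perfect outcome: (P2, Plus) with payoffs (16, 12).

P2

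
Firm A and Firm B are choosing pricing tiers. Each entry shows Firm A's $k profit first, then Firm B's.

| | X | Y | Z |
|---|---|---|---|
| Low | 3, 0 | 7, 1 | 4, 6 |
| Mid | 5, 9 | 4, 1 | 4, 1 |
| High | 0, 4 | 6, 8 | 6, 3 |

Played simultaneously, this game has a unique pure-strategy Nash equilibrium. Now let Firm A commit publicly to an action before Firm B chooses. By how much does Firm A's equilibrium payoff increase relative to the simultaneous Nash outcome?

1

Work backward from Firm B's decision.
- Low: Firm B compares 0, 1, 6 and picks Z; Firm A would get 4.
- Mid: Firm B compares 9, 1, 1 and picks X; Firm A would get 5.
- High: Firm B compares 4, 8, 3 and picks Y; Firm A would get 6.
Firm A's induced payoffs are 4, 5, 6, so Firm A commits to High. Subgame-perfect outcome: (High, Y) with payoffs (6, 8).
Under simultaneous play:
Firm A's best replies: X→Mid; Y→Low; Z→High.
Firm B's best replies: Low→Z; Mid→X; High→Y.
The unique mutual best reply is (Mid, X), giving (5, 9).
Firm A's commitment gain: 6 − 5 = 1.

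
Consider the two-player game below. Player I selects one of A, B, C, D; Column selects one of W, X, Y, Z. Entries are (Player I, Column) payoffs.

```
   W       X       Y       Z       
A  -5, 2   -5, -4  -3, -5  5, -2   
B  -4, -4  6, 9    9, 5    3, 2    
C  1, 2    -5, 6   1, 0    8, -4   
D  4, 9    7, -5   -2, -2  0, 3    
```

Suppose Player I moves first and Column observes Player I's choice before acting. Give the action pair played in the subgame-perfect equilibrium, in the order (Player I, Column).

Backward induction with Player I moving first.
- A: BR = W, leader payoff -5.
- B: BR = X, leader payoff 6.
- C: BR = X, leader payoff -5.
- D: BR = W, leader payoff 4.
Among -5, 6, -5, 4, the best is 6 at B. Subgame-perfect outcome: (B, X) with payoffs (6, 9).

(B, X)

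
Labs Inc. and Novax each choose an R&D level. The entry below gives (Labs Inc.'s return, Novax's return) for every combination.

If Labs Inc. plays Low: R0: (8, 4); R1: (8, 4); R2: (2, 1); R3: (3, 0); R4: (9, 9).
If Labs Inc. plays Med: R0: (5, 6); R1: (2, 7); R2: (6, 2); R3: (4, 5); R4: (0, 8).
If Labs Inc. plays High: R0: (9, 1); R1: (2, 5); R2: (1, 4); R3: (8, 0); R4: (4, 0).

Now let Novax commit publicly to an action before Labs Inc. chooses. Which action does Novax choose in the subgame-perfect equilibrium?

R4

Solve by backward induction (Novax leads).
- R0: BR = High, leader payoff 1.
- R1: BR = Low, leader payoff 4.
- R2: BR = Med, leader payoff 2.
- R3: BR = High, leader payoff 0.
- R4: BR = Low, leader payoff 9.
Among 1, 4, 2, 0, 9, the best is 9 at R4. Subgame-perfect outcome: (Low, R4) with payoffs (9, 9).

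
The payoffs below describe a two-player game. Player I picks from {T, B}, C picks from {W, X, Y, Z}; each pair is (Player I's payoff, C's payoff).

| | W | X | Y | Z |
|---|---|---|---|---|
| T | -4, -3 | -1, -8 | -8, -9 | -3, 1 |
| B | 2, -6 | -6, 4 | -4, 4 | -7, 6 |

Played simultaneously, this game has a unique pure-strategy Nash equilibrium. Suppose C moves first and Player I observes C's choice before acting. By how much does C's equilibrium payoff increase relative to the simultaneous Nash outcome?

3

Solve by backward induction (C leads).
- W: BR = B, leader payoff -6.
- X: BR = T, leader payoff -8.
- Y: BR = B, leader payoff 4.
- Z: BR = T, leader payoff 1.
C's induced payoffs are -6, -8, 4, 1, so C commits to Y. Subgame-perfect outcome: (B, Y) with payoffs (-4, 4).
For the simultaneous game, intersect best replies.
Player I's best replies: W→B; X→T; Y→B; Z→T.
C's best replies: T→Z; B→Z.
Only (T, Z) has each player best-responding; Nash payoffs (-3, 1).
C's commitment gain: 4 − 1 = 3.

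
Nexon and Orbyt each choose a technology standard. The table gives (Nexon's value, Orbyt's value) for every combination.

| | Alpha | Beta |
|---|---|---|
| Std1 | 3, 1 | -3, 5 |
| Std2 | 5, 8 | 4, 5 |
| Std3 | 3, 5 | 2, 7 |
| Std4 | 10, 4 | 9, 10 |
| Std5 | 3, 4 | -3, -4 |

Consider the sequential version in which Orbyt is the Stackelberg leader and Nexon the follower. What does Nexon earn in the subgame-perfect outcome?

9

Work backward from Nexon's decision.
- Alpha: BR = Std4, leader payoff 4.
- Beta: BR = Std4, leader payoff 10.
Among 4, 10, the best is 10 at Beta. Subgame-perfect outcome: (Std4, Beta) with payoffs (9, 10).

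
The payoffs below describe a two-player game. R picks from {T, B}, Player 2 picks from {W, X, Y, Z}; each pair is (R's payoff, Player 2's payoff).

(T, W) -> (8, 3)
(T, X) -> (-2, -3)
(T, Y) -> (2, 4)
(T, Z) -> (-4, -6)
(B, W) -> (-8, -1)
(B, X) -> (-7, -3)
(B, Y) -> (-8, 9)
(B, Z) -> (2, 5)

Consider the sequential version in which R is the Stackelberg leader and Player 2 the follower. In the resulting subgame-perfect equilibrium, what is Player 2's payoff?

Solve by backward induction (R leads).
- T: Player 2 compares 3, -3, 4, -6 and picks Y; R would get 2.
- B: Player 2 compares -1, -3, 9, 5 and picks Y; R would get -8.
Among 2, -8, the best is 2 at T. Subgame-perfect outcome: (T, Y) with payoffs (2, 4).

4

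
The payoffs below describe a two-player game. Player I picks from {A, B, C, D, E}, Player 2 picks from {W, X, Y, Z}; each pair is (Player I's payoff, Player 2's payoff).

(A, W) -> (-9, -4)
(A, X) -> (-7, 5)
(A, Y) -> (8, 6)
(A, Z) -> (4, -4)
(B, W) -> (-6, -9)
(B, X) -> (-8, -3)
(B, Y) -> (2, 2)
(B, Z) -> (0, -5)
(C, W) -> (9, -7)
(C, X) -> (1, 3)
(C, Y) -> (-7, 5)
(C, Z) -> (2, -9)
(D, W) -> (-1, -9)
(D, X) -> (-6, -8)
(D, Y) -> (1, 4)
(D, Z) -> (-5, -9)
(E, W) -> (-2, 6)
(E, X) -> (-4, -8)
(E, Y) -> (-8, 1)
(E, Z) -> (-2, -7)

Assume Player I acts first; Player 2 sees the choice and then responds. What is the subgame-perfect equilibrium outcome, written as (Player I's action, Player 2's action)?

(A, Y)

Work backward from Player 2's decision.
- A → Player 2 plays Y (best of -4, 5, 6, -4); Player I gets 8.
- B → Player 2 plays Y (best of -9, -3, 2, -5); Player I gets 2.
- C → Player 2 plays Y (best of -7, 3, 5, -9); Player I gets -7.
- D → Player 2 plays Y (best of -9, -8, 4, -9); Player I gets 1.
- E → Player 2 plays W (best of 6, -8, 1, -7); Player I gets -2.
Among 8, 2, -7, 1, -2, the best is 8 at A. Subgame-perfect outcome: (A, Y) with payoffs (8, 6).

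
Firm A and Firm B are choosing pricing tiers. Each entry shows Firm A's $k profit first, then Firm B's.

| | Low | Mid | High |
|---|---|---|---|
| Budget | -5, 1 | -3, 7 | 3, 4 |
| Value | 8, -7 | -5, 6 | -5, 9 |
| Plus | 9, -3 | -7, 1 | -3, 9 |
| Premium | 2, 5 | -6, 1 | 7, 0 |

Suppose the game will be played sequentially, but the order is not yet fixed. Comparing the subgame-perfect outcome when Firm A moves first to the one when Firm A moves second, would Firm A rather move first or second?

first

If Firm A leads: Firm B's best replies are Budget→Mid, Value→High, Plus→High, Premium→Low; Firm A's induced payoffs -3, -5, -3, 2; outcome (Premium, Low), payoffs (2, 5).
If Firm B leads: Firm A's best replies are Low→Plus, Mid→Budget, High→Premium; Firm B's induced payoffs -3, 7, 0; outcome (Budget, Mid), payoffs (-3, 7).
Firm A gets 2 moving first and -3 moving second, so Firm A prefers to move first.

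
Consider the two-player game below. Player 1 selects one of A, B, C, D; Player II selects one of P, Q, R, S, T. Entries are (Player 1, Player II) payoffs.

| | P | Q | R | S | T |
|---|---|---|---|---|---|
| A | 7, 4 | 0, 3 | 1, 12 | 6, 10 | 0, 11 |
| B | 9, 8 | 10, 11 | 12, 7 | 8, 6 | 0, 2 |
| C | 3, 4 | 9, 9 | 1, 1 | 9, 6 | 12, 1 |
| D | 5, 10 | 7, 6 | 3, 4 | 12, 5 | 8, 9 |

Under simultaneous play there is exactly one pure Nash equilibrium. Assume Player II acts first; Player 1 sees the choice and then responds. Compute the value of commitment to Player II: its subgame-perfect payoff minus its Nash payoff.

Solve by backward induction (Player II leads).
- P: Player 1 compares 7, 9, 3, 5 and picks B; Player II would get 8.
- Q: Player 1 compares 0, 10, 9, 7 and picks B; Player II would get 11.
- R: Player 1 compares 1, 12, 1, 3 and picks B; Player II would get 7.
- S: Player 1 compares 6, 8, 9, 12 and picks D; Player II would get 5.
- T: Player 1 compares 0, 0, 12, 8 and picks C; Player II would get 1.
Player II's induced payoffs are 8, 11, 7, 5, 1, so Player II commits to Q. Subgame-perfect outcome: (B, Q) with payoffs (10, 11).
Now find the simultaneous Nash equilibrium.
Player 1's best replies: P→B; Q→B; R→B; S→D; T→C.
Player II's best replies: A→R; B→Q; C→Q; D→P.
The unique mutual best reply is (B, Q), giving (10, 11).
Player II's commitment gain: 11 − 11 = 0.

0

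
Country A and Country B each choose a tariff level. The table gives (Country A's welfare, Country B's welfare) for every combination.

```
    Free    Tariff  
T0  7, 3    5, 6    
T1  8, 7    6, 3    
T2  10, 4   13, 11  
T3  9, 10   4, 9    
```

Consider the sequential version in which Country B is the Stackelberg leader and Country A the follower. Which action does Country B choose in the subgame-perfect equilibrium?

Backward induction with Country B moving first.
- Free: Country A compares 7, 8, 10, 9 and picks T2; Country B would get 4.
- Tariff: Country A compares 5, 6, 13, 4 and picks T2; Country B would get 11.
Maximizing over 4, 11, Country B chooses Tariff. Subgame-perfect outcome: (T2, Tariff) with payoffs (13, 11).

Tariff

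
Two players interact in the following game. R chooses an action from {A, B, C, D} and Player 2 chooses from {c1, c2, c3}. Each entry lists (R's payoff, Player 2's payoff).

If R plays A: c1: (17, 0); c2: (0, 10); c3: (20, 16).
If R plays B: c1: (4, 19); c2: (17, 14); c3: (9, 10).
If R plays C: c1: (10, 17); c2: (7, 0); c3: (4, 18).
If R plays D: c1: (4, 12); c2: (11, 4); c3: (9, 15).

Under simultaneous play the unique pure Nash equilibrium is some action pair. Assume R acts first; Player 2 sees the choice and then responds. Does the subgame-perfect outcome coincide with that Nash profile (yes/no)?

Player 2 best-responds to each possible R move:
- A: BR = c3, leader payoff 20.
- B: BR = c1, leader payoff 4.
- C: BR = c3, leader payoff 4.
- D: BR = c3, leader payoff 9.
R's induced payoffs are 20, 4, 4, 9, so R commits to A. Subgame-perfect outcome: (A, c3) with payoffs (20, 16).
For the simultaneous game, intersect best replies.
R's best replies: c1→A; c2→B; c3→A.
Player 2's best replies: A→c3; B→c1; C→c3; D→c3.
Only (A, c3) has each player best-responding; Nash payoffs (20, 16).
Sequential outcome (A, c3) coincides with the Nash profile (A, c3).

yes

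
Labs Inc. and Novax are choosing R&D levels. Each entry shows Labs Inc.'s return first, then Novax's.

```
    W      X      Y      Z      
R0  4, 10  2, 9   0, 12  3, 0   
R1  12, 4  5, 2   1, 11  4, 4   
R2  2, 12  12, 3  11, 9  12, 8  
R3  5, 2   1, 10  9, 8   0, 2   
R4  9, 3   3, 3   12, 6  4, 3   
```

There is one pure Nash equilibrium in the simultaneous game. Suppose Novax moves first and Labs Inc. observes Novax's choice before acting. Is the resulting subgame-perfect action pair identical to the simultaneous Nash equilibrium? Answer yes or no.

Backward induction with Novax moving first.
- W → Labs Inc. plays R1 (best of 4, 12, 2, 5, 9); Novax gets 4.
- X → Labs Inc. plays R2 (best of 2, 5, 12, 1, 3); Novax gets 3.
- Y → Labs Inc. plays R4 (best of 0, 1, 11, 9, 12); Novax gets 6.
- Z → Labs Inc. plays R2 (best of 3, 4, 12, 0, 4); Novax gets 8.
Maximizing over 4, 3, 6, 8, Novax chooses Z. Subgame-perfect outcome: (R2, Z) with payoffs (12, 8).
For the simultaneous game, intersect best replies.
Labs Inc.'s best replies: W→R1; X→R2; Y→R4; Z→R2.
Novax's best replies: R0→Y; R1→Y; R2→W; R3→X; R4→Y.
The unique mutual best reply is (R4, Y), giving (12, 6).
Sequential outcome (R2, Z) differs from the Nash profile (R4, Y).

no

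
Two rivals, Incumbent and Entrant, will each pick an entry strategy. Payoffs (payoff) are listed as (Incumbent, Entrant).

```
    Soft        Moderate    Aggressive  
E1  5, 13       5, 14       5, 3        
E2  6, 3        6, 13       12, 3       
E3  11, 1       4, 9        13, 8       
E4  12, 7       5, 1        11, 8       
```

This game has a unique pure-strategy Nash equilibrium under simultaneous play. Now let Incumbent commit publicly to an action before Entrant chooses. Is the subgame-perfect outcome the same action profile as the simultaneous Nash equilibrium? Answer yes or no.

no

Work backward from Entrant's decision.
- E1 → Entrant plays Moderate (best of 13, 14, 3); Incumbent gets 5.
- E2 → Entrant plays Moderate (best of 3, 13, 3); Incumbent gets 6.
- E3 → Entrant plays Moderate (best of 1, 9, 8); Incumbent gets 4.
- E4 → Entrant plays Aggressive (best of 7, 1, 8); Incumbent gets 11.
Incumbent's induced payoffs are 5, 6, 4, 11, so Incumbent commits to E4. Subgame-perfect outcome: (E4, Aggressive) with payoffs (11, 8).
Under simultaneous play:
Incumbent's best replies: Soft→E4; Moderate→E2; Aggressive→E3.
Entrant's best replies: E1→Moderate; E2→Moderate; E3→Moderate; E4→Aggressive.
The unique mutual best reply is (E2, Moderate), giving (6, 13).
Sequential outcome (E4, Aggressive) differs from the Nash profile (E2, Moderate).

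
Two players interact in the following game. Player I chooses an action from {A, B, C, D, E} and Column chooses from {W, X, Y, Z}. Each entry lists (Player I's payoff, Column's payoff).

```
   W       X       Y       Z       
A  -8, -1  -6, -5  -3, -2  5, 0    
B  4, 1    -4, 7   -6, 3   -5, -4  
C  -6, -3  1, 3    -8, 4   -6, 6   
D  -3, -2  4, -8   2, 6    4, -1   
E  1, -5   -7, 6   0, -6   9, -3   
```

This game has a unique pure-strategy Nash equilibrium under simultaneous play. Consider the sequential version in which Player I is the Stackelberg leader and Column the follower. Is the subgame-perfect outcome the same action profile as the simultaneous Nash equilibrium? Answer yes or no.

Column best-responds to each possible Player I move:
- A: BR = Z, leader payoff 5.
- B: BR = X, leader payoff -4.
- C: BR = Z, leader payoff -6.
- D: BR = Y, leader payoff 2.
- E: BR = X, leader payoff -7.
Player I's induced payoffs are 5, -4, -6, 2, -7, so Player I commits to A. Subgame-perfect outcome: (A, Z) with payoffs (5, 0).
Now find the simultaneous Nash equilibrium.
Player I's best replies: W→B; X→D; Y→D; Z→E.
Column's best replies: A→Z; B→X; C→Z; D→Y; E→X.
Only (D, Y) has each player best-responding; Nash payoffs (2, 6).
Sequential outcome (A, Z) differs from the Nash profile (D, Y).

no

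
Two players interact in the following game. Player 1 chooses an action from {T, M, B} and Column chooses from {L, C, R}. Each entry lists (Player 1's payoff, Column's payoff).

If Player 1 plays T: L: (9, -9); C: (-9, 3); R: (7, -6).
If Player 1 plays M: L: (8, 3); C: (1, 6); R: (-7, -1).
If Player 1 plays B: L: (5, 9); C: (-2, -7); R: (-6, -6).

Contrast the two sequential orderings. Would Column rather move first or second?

If Player 1 leads: Column's best replies are T→C, M→C, B→L; Player 1's induced payoffs -9, 1, 5; outcome (B, L), payoffs (5, 9).
If Column leads: Player 1's best replies are L→T, C→M, R→T; Column's induced payoffs -9, 6, -6; outcome (M, C), payoffs (1, 6).
Column gets 6 moving first and 9 moving second, so Column prefers to move second.

second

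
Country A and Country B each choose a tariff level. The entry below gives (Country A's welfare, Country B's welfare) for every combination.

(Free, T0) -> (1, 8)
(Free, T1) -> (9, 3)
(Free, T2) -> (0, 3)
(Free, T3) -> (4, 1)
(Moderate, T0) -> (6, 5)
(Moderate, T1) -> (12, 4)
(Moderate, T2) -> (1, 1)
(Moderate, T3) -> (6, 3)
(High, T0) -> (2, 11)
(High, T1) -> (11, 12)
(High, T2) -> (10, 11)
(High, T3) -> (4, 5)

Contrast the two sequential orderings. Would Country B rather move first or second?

If Country A leads: Country B's best replies are Free→T0, Moderate→T0, High→T1; Country A's induced payoffs 1, 6, 11; outcome (High, T1), payoffs (11, 12).
If Country B leads: Country A's best replies are T0→Moderate, T1→Moderate, T2→High, T3→Moderate; Country B's induced payoffs 5, 4, 11, 3; outcome (High, T2), payoffs (10, 11).
Country B gets 11 moving first and 12 moving second, so Country B prefers to move second.

second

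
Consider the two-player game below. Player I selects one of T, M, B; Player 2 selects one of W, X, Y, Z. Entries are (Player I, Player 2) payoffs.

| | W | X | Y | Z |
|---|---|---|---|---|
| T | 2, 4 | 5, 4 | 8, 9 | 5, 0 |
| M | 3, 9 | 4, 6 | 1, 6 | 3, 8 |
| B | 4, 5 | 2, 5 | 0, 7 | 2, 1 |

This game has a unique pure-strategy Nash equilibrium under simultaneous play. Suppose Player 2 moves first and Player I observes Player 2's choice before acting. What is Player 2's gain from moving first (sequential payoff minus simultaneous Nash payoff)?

Backward induction with Player 2 moving first.
- W: BR = B, leader payoff 5.
- X: BR = T, leader payoff 4.
- Y: BR = T, leader payoff 9.
- Z: BR = T, leader payoff 0.
Maximizing over 5, 4, 9, 0, Player 2 chooses Y. Subgame-perfect outcome: (T, Y) with payoffs (8, 9).
Under simultaneous play:
Player I's best replies: W→B; X→T; Y→T; Z→T.
Player 2's best replies: T→Y; M→W; B→Y.
The unique mutual best reply is (T, Y), giving (8, 9).
Player 2's commitment gain: 9 − 9 = 0.

0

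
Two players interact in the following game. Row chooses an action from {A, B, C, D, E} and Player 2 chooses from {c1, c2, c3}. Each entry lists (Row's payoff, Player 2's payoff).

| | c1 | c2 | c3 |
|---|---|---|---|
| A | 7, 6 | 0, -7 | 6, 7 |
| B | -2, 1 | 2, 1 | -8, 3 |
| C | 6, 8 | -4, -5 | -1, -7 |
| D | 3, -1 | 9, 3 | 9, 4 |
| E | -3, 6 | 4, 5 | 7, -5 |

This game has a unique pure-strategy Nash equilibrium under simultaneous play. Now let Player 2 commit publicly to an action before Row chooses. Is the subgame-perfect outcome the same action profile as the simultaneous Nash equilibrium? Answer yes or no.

Backward induction with Player 2 moving first.
- c1: BR = A, leader payoff 6.
- c2: BR = D, leader payoff 3.
- c3: BR = D, leader payoff 4.
Maximizing over 6, 3, 4, Player 2 chooses c1. Subgame-perfect outcome: (A, c1) with payoffs (7, 6).
For the simultaneous game, intersect best replies.
Row's best replies: c1→A; c2→D; c3→D.
Player 2's best replies: A→c3; B→c3; C→c1; D→c3; E→c1.
The unique mutual best reply is (D, c3), giving (9, 4).
Sequential outcome (A, c1) differs from the Nash profile (D, c3).

no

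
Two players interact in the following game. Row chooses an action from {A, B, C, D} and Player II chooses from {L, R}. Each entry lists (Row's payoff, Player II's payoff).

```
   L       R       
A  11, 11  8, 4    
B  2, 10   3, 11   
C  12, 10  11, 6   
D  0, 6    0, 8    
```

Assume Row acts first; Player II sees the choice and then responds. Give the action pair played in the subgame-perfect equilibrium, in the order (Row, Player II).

(C, L)

Solve by backward induction (Row leads).
- A: BR = L, leader payoff 11.
- B: BR = R, leader payoff 3.
- C: BR = L, leader payoff 12.
- D: BR = R, leader payoff 0.
Row's induced payoffs are 11, 3, 12, 0, so Row commits to C. Subgame-perfect outcome: (C, L) with payoffs (12, 10).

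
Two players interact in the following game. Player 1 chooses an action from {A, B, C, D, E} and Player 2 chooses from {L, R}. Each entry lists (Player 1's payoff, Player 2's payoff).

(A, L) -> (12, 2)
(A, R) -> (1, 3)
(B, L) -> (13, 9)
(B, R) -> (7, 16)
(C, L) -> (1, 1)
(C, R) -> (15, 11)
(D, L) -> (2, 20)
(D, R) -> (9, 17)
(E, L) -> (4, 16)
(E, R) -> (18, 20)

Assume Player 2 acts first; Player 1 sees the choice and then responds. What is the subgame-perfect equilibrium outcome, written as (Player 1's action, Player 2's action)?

Solve by backward induction (Player 2 leads).
- L: Player 1 compares 12, 13, 1, 2, 4 and picks B; Player 2 would get 9.
- R: Player 1 compares 1, 7, 15, 9, 18 and picks E; Player 2 would get 20.
Among 9, 20, the best is 20 at R. Subgame-perfect outcome: (E, R) with payoffs (18, 20).

(E, R)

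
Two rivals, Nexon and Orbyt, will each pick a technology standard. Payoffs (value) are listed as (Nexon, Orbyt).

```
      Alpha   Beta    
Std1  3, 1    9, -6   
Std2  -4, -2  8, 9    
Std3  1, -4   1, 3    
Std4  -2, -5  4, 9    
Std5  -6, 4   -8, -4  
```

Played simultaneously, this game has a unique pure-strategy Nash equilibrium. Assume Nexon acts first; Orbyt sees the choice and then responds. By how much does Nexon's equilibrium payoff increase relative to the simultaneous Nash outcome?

Backward induction with Nexon moving first.
- Std1: Orbyt compares 1, -6 and picks Alpha; Nexon would get 3.
- Std2: Orbyt compares -2, 9 and picks Beta; Nexon would get 8.
- Std3: Orbyt compares -4, 3 and picks Beta; Nexon would get 1.
- Std4: Orbyt compares -5, 9 and picks Beta; Nexon would get 4.
- Std5: Orbyt compares 4, -4 and picks Alpha; Nexon would get -6.
Among 3, 8, 1, 4, -6, the best is 8 at Std2. Subgame-perfect outcome: (Std2, Beta) with payoffs (8, 9).
Under simultaneous play:
Nexon's best replies: Alpha→Std1; Beta→Std1.
Orbyt's best replies: Std1→Alpha; Std2→Beta; Std3→Beta; Std4→Beta; Std5→Alpha.
The unique mutual best reply is (Std1, Alpha), giving (3, 1).
Nexon's commitment gain: 8 − 3 = 5.

5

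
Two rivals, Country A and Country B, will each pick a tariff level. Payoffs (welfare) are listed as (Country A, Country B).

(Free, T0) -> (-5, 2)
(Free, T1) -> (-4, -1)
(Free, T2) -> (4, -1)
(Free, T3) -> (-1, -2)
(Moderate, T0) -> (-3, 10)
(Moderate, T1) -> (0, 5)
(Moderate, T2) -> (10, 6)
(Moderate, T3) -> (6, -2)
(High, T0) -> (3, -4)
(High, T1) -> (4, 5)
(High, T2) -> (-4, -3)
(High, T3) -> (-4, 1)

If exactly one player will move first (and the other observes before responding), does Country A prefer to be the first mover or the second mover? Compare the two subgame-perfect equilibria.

second

If Country A leads: Country B's best replies are Free→T0, Moderate→T0, High→T1; Country A's induced payoffs -5, -3, 4; outcome (High, T1), payoffs (4, 5).
If Country B leads: Country A's best replies are T0→High, T1→High, T2→Moderate, T3→Moderate; Country B's induced payoffs -4, 5, 6, -2; outcome (Moderate, T2), payoffs (10, 6).
Country A gets 4 moving first and 10 moving second, so Country A prefers to move second.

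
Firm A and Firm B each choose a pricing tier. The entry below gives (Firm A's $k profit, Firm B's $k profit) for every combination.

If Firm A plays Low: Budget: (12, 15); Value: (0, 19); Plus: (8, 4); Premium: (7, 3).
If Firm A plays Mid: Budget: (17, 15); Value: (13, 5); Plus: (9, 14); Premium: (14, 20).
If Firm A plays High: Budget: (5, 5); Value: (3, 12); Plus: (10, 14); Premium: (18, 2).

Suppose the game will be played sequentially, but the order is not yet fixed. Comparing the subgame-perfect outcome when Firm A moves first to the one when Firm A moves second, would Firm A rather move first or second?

If Firm A leads: Firm B's best replies are Low→Value, Mid→Premium, High→Plus; Firm A's induced payoffs 0, 14, 10; outcome (Mid, Premium), payoffs (14, 20).
If Firm B leads: Firm A's best replies are Budget→Mid, Value→Mid, Plus→High, Premium→High; Firm B's induced payoffs 15, 5, 14, 2; outcome (Mid, Budget), payoffs (17, 15).
Firm A gets 14 moving first and 17 moving second, so Firm A prefers to move second.

second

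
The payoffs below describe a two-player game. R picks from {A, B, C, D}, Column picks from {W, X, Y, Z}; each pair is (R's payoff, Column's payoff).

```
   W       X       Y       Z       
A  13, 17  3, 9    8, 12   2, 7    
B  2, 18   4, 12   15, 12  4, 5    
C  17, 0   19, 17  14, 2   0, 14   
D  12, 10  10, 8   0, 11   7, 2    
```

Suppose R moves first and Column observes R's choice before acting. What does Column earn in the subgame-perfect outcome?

17

Backward induction with R moving first.
- A: Column compares 17, 9, 12, 7 and picks W; R would get 13.
- B: Column compares 18, 12, 12, 5 and picks W; R would get 2.
- C: Column compares 0, 17, 2, 14 and picks X; R would get 19.
- D: Column compares 10, 8, 11, 2 and picks Y; R would get 0.
Among 13, 2, 19, 0, the best is 19 at C. Subgame-perfect outcome: (C, X) with payoffs (19, 17).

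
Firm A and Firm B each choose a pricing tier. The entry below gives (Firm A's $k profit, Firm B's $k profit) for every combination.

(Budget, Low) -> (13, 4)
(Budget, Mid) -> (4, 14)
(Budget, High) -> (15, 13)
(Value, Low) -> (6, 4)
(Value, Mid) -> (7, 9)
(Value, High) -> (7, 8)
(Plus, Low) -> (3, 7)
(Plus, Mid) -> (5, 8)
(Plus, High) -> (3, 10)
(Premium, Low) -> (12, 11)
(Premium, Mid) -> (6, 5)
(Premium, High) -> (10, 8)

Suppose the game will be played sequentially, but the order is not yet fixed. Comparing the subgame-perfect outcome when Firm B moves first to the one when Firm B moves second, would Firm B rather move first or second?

first

If Firm A leads: Firm B's best replies are Budget→Mid, Value→Mid, Plus→High, Premium→Low; Firm A's induced payoffs 4, 7, 3, 12; outcome (Premium, Low), payoffs (12, 11).
If Firm B leads: Firm A's best replies are Low→Budget, Mid→Value, High→Budget; Firm B's induced payoffs 4, 9, 13; outcome (Budget, High), payoffs (15, 13).
Firm B gets 13 moving first and 11 moving second, so Firm B prefers to move first.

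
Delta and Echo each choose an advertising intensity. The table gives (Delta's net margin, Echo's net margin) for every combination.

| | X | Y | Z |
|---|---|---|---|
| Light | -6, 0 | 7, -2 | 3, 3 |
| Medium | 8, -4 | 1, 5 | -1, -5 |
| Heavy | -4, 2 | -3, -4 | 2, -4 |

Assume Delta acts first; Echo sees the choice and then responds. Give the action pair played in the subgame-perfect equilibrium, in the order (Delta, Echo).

(Light, Z)

Work backward from Echo's decision.
- Light: BR = Z, leader payoff 3.
- Medium: BR = Y, leader payoff 1.
- Heavy: BR = X, leader payoff -4.
Delta's induced payoffs are 3, 1, -4, so Delta commits to Light. Subgame-perfect outcome: (Light, Z) with payoffs (3, 3).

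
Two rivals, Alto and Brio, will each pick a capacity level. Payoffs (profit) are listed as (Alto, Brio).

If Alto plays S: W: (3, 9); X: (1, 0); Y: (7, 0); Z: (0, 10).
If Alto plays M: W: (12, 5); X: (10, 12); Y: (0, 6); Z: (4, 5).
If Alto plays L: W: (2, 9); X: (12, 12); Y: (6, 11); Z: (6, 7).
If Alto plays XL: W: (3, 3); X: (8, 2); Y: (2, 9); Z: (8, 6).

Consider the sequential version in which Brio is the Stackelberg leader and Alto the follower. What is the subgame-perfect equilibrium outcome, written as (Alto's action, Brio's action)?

Backward induction with Brio moving first.
- W: Alto compares 3, 12, 2, 3 and picks M; Brio would get 5.
- X: Alto compares 1, 10, 12, 8 and picks L; Brio would get 12.
- Y: Alto compares 7, 0, 6, 2 and picks S; Brio would get 0.
- Z: Alto compares 0, 4, 6, 8 and picks XL; Brio would get 6.
Brio's induced payoffs are 5, 12, 0, 6, so Brio commits to X. Subgame-perfect outcome: (L, X) with payoffs (12, 12).

(L, X)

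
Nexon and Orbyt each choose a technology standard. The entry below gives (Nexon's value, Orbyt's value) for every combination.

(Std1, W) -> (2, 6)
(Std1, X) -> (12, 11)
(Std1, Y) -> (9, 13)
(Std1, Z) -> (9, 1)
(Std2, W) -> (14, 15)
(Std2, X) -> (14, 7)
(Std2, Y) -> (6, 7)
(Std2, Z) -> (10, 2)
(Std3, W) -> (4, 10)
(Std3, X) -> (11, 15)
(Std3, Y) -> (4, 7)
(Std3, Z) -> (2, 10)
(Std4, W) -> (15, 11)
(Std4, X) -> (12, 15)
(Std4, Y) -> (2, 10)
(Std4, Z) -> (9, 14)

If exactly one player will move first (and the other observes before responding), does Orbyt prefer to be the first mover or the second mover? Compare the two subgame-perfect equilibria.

second

If Nexon leads: Orbyt's best replies are Std1→Y, Std2→W, Std3→X, Std4→X; Nexon's induced payoffs 9, 14, 11, 12; outcome (Std2, W), payoffs (14, 15).
If Orbyt leads: Nexon's best replies are W→Std4, X→Std2, Y→Std1, Z→Std2; Orbyt's induced payoffs 11, 7, 13, 2; outcome (Std1, Y), payoffs (9, 13).
Orbyt gets 13 moving first and 15 moving second, so Orbyt prefers to move second.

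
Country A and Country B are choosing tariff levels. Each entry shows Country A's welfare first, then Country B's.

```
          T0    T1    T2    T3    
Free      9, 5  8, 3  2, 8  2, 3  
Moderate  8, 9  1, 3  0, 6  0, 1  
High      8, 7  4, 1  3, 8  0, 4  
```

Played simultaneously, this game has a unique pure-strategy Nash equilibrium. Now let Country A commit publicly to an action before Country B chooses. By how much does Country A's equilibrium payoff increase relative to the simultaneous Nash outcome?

5

Solve by backward induction (Country A leads).
- Free: Country B compares 5, 3, 8, 3 and picks T2; Country A would get 2.
- Moderate: Country B compares 9, 3, 6, 1 and picks T0; Country A would get 8.
- High: Country B compares 7, 1, 8, 4 and picks T2; Country A would get 3.
Maximizing over 2, 8, 3, Country A chooses Moderate. Subgame-perfect outcome: (Moderate, T0) with payoffs (8, 9).
Under simultaneous play:
Country A's best replies: T0→Free; T1→Free; T2→High; T3→Free.
Country B's best replies: Free→T2; Moderate→T0; High→T2.
The unique mutual best reply is (High, T2), giving (3, 8).
Country A's commitment gain: 8 − 3 = 5.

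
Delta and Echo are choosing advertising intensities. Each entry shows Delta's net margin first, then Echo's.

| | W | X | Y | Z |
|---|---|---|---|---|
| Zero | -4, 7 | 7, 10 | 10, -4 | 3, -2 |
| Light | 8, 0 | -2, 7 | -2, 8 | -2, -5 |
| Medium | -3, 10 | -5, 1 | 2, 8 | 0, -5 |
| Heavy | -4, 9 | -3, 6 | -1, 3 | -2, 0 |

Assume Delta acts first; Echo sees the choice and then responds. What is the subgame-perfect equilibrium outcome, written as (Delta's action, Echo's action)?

Echo best-responds to each possible Delta move:
- Zero: BR = X, leader payoff 7.
- Light: BR = Y, leader payoff -2.
- Medium: BR = W, leader payoff -3.
- Heavy: BR = W, leader payoff -4.
Delta's induced payoffs are 7, -2, -3, -4, so Delta commits to Zero. Subgame-perfect outcome: (Zero, X) with payoffs (7, 10).

(Zero, X)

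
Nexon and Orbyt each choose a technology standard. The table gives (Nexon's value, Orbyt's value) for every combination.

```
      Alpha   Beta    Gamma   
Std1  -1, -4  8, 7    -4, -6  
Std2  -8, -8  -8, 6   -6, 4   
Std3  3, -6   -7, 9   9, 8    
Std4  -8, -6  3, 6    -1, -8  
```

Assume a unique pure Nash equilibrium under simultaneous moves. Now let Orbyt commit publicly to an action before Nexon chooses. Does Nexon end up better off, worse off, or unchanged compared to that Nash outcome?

better off

Work backward from Nexon's decision.
- Alpha: Nexon compares -1, -8, 3, -8 and picks Std3; Orbyt would get -6.
- Beta: Nexon compares 8, -8, -7, 3 and picks Std1; Orbyt would get 7.
- Gamma: Nexon compares -4, -6, 9, -1 and picks Std3; Orbyt would get 8.
Orbyt's induced payoffs are -6, 7, 8, so Orbyt commits to Gamma. Subgame-perfect outcome: (Std3, Gamma) with payoffs (9, 8).
Under simultaneous play:
Nexon's best replies: Alpha→Std3; Beta→Std1; Gamma→Std3.
Orbyt's best replies: Std1→Beta; Std2→Beta; Std3→Beta; Std4→Beta.
The unique mutual best reply is (Std1, Beta), giving (8, 7).
Nexon earns 9 sequentially versus 8 at the Nash outcome: better off.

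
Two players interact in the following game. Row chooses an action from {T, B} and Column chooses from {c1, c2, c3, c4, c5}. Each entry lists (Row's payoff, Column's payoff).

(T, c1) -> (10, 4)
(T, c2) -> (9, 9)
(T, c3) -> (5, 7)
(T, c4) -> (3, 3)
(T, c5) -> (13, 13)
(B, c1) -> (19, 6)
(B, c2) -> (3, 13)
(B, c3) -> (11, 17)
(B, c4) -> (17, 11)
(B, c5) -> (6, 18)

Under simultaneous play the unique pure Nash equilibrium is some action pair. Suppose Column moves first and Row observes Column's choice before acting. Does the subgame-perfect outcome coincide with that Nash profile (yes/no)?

no

Backward induction with Column moving first.
- c1: Row compares 10, 19 and picks B; Column would get 6.
- c2: Row compares 9, 3 and picks T; Column would get 9.
- c3: Row compares 5, 11 and picks B; Column would get 17.
- c4: Row compares 3, 17 and picks B; Column would get 11.
- c5: Row compares 13, 6 and picks T; Column would get 13.
Among 6, 9, 17, 11, 13, the best is 17 at c3. Subgame-perfect outcome: (B, c3) with payoffs (11, 17).
Under simultaneous play:
Row's best replies: c1→B; c2→T; c3→B; c4→B; c5→T.
Column's best replies: T→c5; B→c5.
The unique mutual best reply is (T, c5), giving (13, 13).
Sequential outcome (B, c3) differs from the Nash profile (T, c5).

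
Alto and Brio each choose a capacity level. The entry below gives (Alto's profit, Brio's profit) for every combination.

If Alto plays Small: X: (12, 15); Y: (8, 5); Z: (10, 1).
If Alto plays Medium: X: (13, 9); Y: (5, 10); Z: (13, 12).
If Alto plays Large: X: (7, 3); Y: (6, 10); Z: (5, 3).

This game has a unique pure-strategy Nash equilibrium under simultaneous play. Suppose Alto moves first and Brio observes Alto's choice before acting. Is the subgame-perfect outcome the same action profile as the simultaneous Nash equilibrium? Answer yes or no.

yes

Work backward from Brio's decision.
- Small: Brio compares 15, 5, 1 and picks X; Alto would get 12.
- Medium: Brio compares 9, 10, 12 and picks Z; Alto would get 13.
- Large: Brio compares 3, 10, 3 and picks Y; Alto would get 6.
Among 12, 13, 6, the best is 13 at Medium. Subgame-perfect outcome: (Medium, Z) with payoffs (13, 12).
For the simultaneous game, intersect best replies.
Alto's best replies: X→Medium; Y→Small; Z→Medium.
Brio's best replies: Small→X; Medium→Z; Large→Y.
Only (Medium, Z) has each player best-responding; Nash payoffs (13, 12).
Sequential outcome (Medium, Z) coincides with the Nash profile (Medium, Z).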